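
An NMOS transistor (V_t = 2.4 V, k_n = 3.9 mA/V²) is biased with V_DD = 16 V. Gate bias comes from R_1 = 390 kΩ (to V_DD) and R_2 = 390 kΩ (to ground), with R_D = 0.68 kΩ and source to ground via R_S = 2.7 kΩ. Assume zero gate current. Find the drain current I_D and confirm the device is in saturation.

I_D ≈ 1.7 mA

V_G = V_DD·R_2/(R_1+R_2) = 16×390/780 = 8 V.
Assume saturation: I_D = (k_n/2)(V_GS − V_t)² with V_GS = V_G − I_D·R_S = 8 − 2.7·I_D.
Substituting gives 14.2·I_D² − 60·I_D + 61.2 = 0, with roots I_D = 1.73 or 2.49 mA.
The root I_D = 2.49 mA gives V_GS = 1.27 V ≤ V_t, so take I_D = 1.73 mA.
Then V_GS = 3.34 V and V_DS = V_DD − I_D(R_D+R_S) = 16 − 1.73×3.38 = 10.2 V.
Saturation requires V_DS ≥ V_GS − V_t = 0.941 V; 10.2 ≥ 0.941 ✓.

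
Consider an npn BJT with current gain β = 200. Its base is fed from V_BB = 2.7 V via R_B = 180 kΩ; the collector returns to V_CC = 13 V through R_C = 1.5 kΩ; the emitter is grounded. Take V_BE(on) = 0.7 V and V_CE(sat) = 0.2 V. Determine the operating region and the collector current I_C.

active; I_C ≈ 2.2 mA

Assume active. Base-emitter loop: I_B = (V_BB − V_BE)/R_B = (2.7 − 0.7)/180 = 0.0111 mA.
I_C = β·I_B = 200×0.0111 = 2.22 mA.
V_CE = V_CC − I_C·R_C = 13 − 2.22×1.5 = 9.67 V > V_CE(sat), so the active-region assumption holds.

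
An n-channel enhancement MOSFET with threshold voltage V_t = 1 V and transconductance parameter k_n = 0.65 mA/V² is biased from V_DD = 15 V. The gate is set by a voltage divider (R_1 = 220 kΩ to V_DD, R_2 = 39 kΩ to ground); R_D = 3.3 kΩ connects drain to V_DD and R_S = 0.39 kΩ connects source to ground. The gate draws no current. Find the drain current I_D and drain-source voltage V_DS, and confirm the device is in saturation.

I_D ≈ 0.4 mA, V_DS ≈ 14 V

V_G = V_DD·R_2/(R_1+R_2) = 15×39/259 = 2.26 V.
Assume saturation: I_D = (k_n/2)(V_GS − V_t)² with V_GS = V_G − I_D·R_S = 2.26 − 0.39·I_D.
Substituting gives 0.0494·I_D² − 1.32·I_D + 0.515 = 0, with roots I_D = 0.396 or 26.3 mA.
The root I_D = 26.3 mA gives V_GS = -7.99 V ≤ V_t, so take I_D = 0.396 mA.
Then V_GS = 2.1 V and V_DS = V_DD − I_D(R_D+R_S) = 15 − 0.396×3.69 = 13.5 V.
Saturation requires V_DS ≥ V_GS − V_t = 1.1 V; 13.5 ≥ 1.1 ✓.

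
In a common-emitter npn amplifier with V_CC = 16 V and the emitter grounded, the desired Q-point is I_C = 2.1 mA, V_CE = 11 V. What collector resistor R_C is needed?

R_C ≈ 2.4 kΩ

Collector loop: V_CC = I_C·R_C + V_CE.
R_C = (V_CC − V_CE)/I_C = (16 − 11)/2.1 = 2.38 kΩ.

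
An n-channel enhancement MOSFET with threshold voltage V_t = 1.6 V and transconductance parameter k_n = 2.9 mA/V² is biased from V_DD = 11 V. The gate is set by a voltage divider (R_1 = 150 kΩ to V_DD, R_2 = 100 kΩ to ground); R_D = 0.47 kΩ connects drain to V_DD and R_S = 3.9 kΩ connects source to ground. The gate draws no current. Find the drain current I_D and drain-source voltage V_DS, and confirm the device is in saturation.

I_D ≈ 0.56 mA, V_DS ≈ 8.6 V

V_G = V_DD·R_2/(R_1+R_2) = 11×100/250 = 4.4 V.
Assume saturation: I_D = (k_n/2)(V_GS − V_t)² with V_GS = V_G − I_D·R_S = 4.4 − 3.9·I_D.
Substituting gives 22.1·I_D² − 32.7·I_D + 11.4 = 0, with roots I_D = 0.559 or 0.922 mA.
The root I_D = 0.922 mA gives V_GS = 0.802 V ≤ V_t, so take I_D = 0.559 mA.
Then V_GS = 2.22 V and V_DS = V_DD − I_D(R_D+R_S) = 11 − 0.559×4.37 = 8.56 V.
Saturation requires V_DS ≥ V_GS − V_t = 0.621 V; 8.56 ≥ 0.621 ✓.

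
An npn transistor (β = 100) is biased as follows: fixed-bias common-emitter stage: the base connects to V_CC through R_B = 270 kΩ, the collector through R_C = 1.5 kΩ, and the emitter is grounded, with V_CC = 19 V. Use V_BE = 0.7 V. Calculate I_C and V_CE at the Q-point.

I_C ≈ 6.8 mA, V_CE ≈ 8.8 V

Base loop: V_CC = I_B·R_B + V_BE, so I_B = (19 − 0.7)/270 kΩ = 0.0678 mA.
In the active region I_C = β·I_B = 100 × 0.0678 = 6.78 mA.
Collector loop: V_CE = V_CC − I_C·R_C = 19 − 6.78×1.5 = 8.83 V.
Since V_CE = 8.83 V > V_CE(sat) ≈ 0.2 V, the transistor is in the active region as assumed.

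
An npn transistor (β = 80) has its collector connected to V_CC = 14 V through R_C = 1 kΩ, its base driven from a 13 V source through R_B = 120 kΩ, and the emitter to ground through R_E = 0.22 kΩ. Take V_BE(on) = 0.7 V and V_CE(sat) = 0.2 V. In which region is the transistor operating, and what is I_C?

active; I_C ≈ 7.1 mA

Assume active. Base-emitter loop: I_B = (V_BB − V_BE)/(R_B + (β+1)R_E) = (13 − 0.7)/(120 + 81×0.22) = 0.0892 mA.
I_C = β·I_B = 80×0.0892 = 7.14 mA.
V_CE = V_CC − I_C·R_C − I_E·R_E = 14 − 7.14×1 − 7.23×0.22 = 5.27 V > V_CE(sat), so the active-region assumption holds.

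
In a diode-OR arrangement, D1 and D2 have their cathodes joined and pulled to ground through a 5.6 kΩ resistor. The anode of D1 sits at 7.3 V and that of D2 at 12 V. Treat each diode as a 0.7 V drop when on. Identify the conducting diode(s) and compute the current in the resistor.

Assume both conduct. Then node N would need to be at both 7.3−0.7 = 6.6 V and 12−0.7 = 11.3 V, which is impossible.
Assume only D2 conducts: V_N = 12 − 0.7 = 11.3 V, so I_R = 11.3/5.6 = 2.02 mA.
Check D1: its anode-to-cathode voltage is 7.3 − 11.3 = -4 V < 0.7 V, so it is off. The assumption is consistent.

Only D2 conducts; I_R ≈ 2 mA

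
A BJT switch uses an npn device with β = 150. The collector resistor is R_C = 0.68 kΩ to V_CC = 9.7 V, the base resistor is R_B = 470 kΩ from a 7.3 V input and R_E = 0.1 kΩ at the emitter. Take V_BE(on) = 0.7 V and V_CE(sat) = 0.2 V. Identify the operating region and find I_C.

Assume active. Base-emitter loop: I_B = (V_BB − V_BE)/(R_B + (β+1)R_E) = (7.3 − 0.7)/(470 + 151×0.1) = 0.0136 mA.
I_C = β·I_B = 150×0.0136 = 2.04 mA.
V_CE = V_CC − I_C·R_C − I_E·R_E = 9.7 − 2.04×0.68 − 2.05×0.1 = 8.11 V > V_CE(sat), so the active-region assumption holds.

active; I_C ≈ 2 mA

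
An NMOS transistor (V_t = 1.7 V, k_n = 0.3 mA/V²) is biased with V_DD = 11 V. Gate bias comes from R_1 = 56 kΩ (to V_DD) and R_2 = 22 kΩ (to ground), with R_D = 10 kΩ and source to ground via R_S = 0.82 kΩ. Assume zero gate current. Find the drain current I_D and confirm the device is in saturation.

V_G = V_DD·R_2/(R_1+R_2) = 11×22/78 = 3.1 V.
Assume saturation: I_D = (k_n/2)(V_GS − V_t)² with V_GS = V_G − I_D·R_S = 3.1 − 0.82·I_D.
Substituting gives 0.101·I_D² − 1.35·I_D + 0.295 = 0, with roots I_D = 0.223 or 13.1 mA.
The root I_D = 13.1 mA gives V_GS = -7.65 V ≤ V_t, so take I_D = 0.223 mA.
Then V_GS = 2.92 V and V_DS = V_DD − I_D(R_D+R_S) = 11 − 0.223×10.8 = 8.59 V.
Saturation requires V_DS ≥ V_GS − V_t = 1.22 V; 8.59 ≥ 1.22 ✓.

I_D ≈ 0.22 mA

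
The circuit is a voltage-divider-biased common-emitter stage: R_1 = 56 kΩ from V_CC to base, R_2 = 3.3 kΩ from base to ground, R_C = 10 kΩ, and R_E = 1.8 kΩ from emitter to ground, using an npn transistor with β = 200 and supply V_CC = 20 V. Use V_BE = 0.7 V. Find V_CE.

Thevenize the base divider: V_Th = V_CC·R_2/(R_1+R_2) = 20×3.3/59.3 = 1.11 V, R_Th = R_1‖R_2 = 3.12 kΩ.
Base-emitter loop: V_Th = I_B·R_Th + V_BE + (β+1)I_B·R_E, so I_B = (1.11 − 0.7) / (3.12 + 201×1.8) = 0.00113 mA.
I_C = β·I_B = 200×0.00113 = 0.226 mA, and I_E = (β+1)I_B = 0.227 mA.
V_CE = V_CC − I_C·R_C − I_E·R_E = 20 − 0.226×10 − 0.227×1.8 = 17.3 V.
V_CE = 17.3 V > 0.2 V confirms active-region operation.

V_CE ≈ 17 V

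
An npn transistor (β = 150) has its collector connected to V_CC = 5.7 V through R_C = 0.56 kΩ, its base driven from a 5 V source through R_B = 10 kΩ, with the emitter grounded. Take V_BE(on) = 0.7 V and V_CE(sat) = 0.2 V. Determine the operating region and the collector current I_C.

Assume active: I_B = (5 − 0.7)/10 = 0.43 mA, giving I_C = β·I_B = 64.5 mA.
But then V_CE = 5.7 − 64.5×0.56 = -30.4 V < V_CE(sat) = 0.2 V — impossible in the active region.
So the transistor is saturated. With V_CE = 0.2 V, I_C = (V_CC − 0.2)/R_C = 5.5/0.56 = 9.82 mA.
Check: β·I_B = 64.5 mA > I_C = 9.82 mA, confirming saturation.

saturation; I_C ≈ 9.8 mA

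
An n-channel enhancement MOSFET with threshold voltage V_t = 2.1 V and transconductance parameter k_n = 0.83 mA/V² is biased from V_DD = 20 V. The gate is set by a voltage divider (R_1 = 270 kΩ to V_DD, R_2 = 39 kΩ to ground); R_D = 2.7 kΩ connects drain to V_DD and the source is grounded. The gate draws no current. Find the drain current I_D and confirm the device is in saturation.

I_D ≈ 0.075 mA

V_G = V_DD·R_2/(R_1+R_2) = 20×39/309 = 2.52 V. With the source grounded, V_GS = V_G = 2.52 V.
Assume saturation: I_D = (k_n/2)(V_GS − V_t)² = (0.83/2)×(2.52 − 2.1)² = 0.415×0.424² = 0.0747 mA.
V_DS = V_DD − I_D·R_D = 20 − 0.0747×2.7 = 19.8 V.
Saturation requires V_DS ≥ V_GS − V_t = 0.424 V; 19.8 ≥ 0.424 ✓.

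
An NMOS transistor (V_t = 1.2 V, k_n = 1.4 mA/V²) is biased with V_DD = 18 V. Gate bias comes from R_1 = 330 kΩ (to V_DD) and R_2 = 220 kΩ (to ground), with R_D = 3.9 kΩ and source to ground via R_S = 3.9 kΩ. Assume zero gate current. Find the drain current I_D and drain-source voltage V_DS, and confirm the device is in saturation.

I_D ≈ 1.2 mA, V_DS ≈ 8.6 V

V_G = V_DD·R_2/(R_1+R_2) = 18×220/550 = 7.2 V.
Assume saturation: I_D = (k_n/2)(V_GS − V_t)² with V_GS = V_G − I_D·R_S = 7.2 − 3.9·I_D.
Substituting gives 10.6·I_D² − 33.8·I_D + 25.2 = 0, with roots I_D = 1.2 or 1.97 mA.
The root I_D = 1.97 mA gives V_GS = -0.477 V ≤ V_t, so take I_D = 1.2 mA.
Then V_GS = 2.51 V and V_DS = V_DD − I_D(R_D+R_S) = 18 − 1.2×7.8 = 8.62 V.
Saturation requires V_DS ≥ V_GS − V_t = 1.31 V; 8.62 ≥ 1.31 ✓.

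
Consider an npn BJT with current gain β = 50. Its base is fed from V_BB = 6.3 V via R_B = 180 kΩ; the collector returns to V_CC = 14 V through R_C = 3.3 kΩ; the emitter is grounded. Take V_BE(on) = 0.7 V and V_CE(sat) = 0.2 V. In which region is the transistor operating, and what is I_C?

Assume active. Base-emitter loop: I_B = (V_BB − V_BE)/R_B = (6.3 − 0.7)/180 = 0.0311 mA.
I_C = β·I_B = 50×0.0311 = 1.56 mA.
V_CE = V_CC − I_C·R_C = 14 − 1.56×3.3 = 8.87 V > V_CE(sat), so the active-region assumption holds.

active; I_C ≈ 1.6 mA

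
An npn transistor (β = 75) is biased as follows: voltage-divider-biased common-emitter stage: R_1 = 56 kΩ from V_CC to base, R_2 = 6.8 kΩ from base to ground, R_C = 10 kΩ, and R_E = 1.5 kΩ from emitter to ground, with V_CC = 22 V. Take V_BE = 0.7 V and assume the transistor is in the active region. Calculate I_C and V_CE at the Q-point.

I_C ≈ 1.1 mA, V_CE ≈ 9.9 V

Thevenize the base divider: V_Th = V_CC·R_2/(R_1+R_2) = 22×6.8/62.8 = 2.38 V, R_Th = R_1‖R_2 = 6.06 kΩ.
Base-emitter loop: V_Th = I_B·R_Th + V_BE + (β+1)I_B·R_E, so I_B = (2.38 − 0.7) / (6.06 + 76×1.5) = 0.014 mA.
I_C = β·I_B = 75×0.014 = 1.05 mA, and I_E = (β+1)I_B = 1.06 mA.
V_CE = V_CC − I_C·R_C − I_E·R_E = 22 − 1.05×10 − 1.06×1.5 = 9.89 V.
V_CE = 9.89 V > 0.2 V confirms active-region operation.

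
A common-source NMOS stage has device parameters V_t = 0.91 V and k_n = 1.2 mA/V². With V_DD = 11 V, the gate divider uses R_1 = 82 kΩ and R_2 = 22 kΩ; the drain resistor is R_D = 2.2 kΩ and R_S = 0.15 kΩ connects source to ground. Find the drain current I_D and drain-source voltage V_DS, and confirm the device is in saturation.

V_G = V_DD·R_2/(R_1+R_2) = 11×22/104 = 2.33 V.
Assume saturation: I_D = (k_n/2)(V_GS − V_t)² with V_GS = V_G − I_D·R_S = 2.33 − 0.15·I_D.
Substituting gives 0.0135·I_D² − 1.26·I_D + 1.2 = 0, with roots I_D = 0.97 or 92 mA.
The root I_D = 92 mA gives V_GS = -11.5 V ≤ V_t, so take I_D = 0.97 mA.
Then V_GS = 2.18 V and V_DS = V_DD − I_D(R_D+R_S) = 11 − 0.97×2.35 = 8.72 V.
Saturation requires V_DS ≥ V_GS − V_t = 1.27 V; 8.72 ≥ 1.27 ✓.

I_D ≈ 0.97 mA, V_DS ≈ 8.7 V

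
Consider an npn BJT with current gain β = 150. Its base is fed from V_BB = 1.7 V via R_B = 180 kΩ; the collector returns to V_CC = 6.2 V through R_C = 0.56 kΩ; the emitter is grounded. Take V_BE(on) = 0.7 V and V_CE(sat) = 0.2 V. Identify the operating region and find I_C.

Assume active. Base-emitter loop: I_B = (V_BB − V_BE)/R_B = (1.7 − 0.7)/180 = 0.00556 mA.
I_C = β·I_B = 150×0.00556 = 0.833 mA.
V_CE = V_CC − I_C·R_C = 6.2 − 0.833×0.56 = 5.73 V > V_CE(sat), so the active-region assumption holds.

active; I_C ≈ 0.83 mA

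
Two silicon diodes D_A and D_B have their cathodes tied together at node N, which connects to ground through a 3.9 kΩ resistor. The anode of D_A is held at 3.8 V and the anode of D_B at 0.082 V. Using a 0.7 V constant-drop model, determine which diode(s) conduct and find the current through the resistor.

Only D_A conducts; I_R ≈ 0.79 mA

Assume both conduct. Then node N would need to be at both 3.8−0.7 = 3.1 V and 0.082−0.7 = -0.618 V, which is impossible.
Assume only D_A conducts: V_N = 3.8 − 0.7 = 3.1 V, so I_R = 3.1/3.9 = 0.795 mA.
Check D_B: its anode-to-cathode voltage is 0.082 − 3.1 = -3.02 V < 0.7 V, so it is off. The assumption is consistent.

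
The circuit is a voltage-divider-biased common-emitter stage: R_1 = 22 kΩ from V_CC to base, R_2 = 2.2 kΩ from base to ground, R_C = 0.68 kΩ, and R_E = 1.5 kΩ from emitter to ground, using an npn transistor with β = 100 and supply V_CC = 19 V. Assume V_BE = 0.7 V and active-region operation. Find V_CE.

V_CE ≈ 18 V

Thevenize the base divider: V_Th = V_CC·R_2/(R_1+R_2) = 19×2.2/24.2 = 1.73 V, R_Th = R_1‖R_2 = 2 kΩ.
Base-emitter loop: V_Th = I_B·R_Th + V_BE + (β+1)I_B·R_E, so I_B = (1.73 − 0.7) / (2 + 101×1.5) = 0.00669 mA.
I_C = β·I_B = 100×0.00669 = 0.669 mA, and I_E = (β+1)I_B = 0.676 mA.
V_CE = V_CC − I_C·R_C − I_E·R_E = 19 − 0.669×0.68 − 0.676×1.5 = 17.5 V.
V_CE = 17.5 V > 0.2 V confirms active-region operation.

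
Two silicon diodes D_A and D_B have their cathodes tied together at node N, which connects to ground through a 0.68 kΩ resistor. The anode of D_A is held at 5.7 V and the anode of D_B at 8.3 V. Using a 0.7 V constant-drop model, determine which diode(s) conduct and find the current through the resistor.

Only D_B conducts; I_R ≈ 11 mA

Assume both conduct. Then node N would need to be at both 5.7−0.7 = 5 V and 8.3−0.7 = 7.6 V, which is impossible.
Assume only D_B conducts: V_N = 8.3 − 0.7 = 7.6 V, so I_R = 7.6/0.68 = 11.2 mA.
Check D_A: its anode-to-cathode voltage is 5.7 − 7.6 = -1.9 V < 0.7 V, so it is off. The assumption is consistent.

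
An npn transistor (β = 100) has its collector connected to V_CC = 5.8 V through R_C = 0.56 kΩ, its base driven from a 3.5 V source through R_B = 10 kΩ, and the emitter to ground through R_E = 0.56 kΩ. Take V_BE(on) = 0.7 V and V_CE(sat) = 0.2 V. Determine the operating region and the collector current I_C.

active; I_C ≈ 4.2 mA

Assume active. Base-emitter loop: I_B = (V_BB − V_BE)/(R_B + (β+1)R_E) = (3.5 − 0.7)/(10 + 101×0.56) = 0.0421 mA.
I_C = β·I_B = 100×0.0421 = 4.21 mA.
V_CE = V_CC − I_C·R_C − I_E·R_E = 5.8 − 4.21×0.56 − 4.25×0.56 = 1.06 V > V_CE(sat), so the active-region assumption holds.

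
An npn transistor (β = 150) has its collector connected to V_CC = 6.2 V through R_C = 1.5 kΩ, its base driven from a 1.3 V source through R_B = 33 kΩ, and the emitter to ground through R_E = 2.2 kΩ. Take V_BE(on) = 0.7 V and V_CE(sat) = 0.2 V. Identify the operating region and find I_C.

active; I_C ≈ 0.25 mA

Assume active. Base-emitter loop: I_B = (V_BB − V_BE)/(R_B + (β+1)R_E) = (1.3 − 0.7)/(33 + 151×2.2) = 0.00164 mA.
I_C = β·I_B = 150×0.00164 = 0.246 mA.
V_CE = V_CC − I_C·R_C − I_E·R_E = 6.2 − 0.246×1.5 − 0.248×2.2 = 5.28 V > V_CE(sat), so the active-region assumption holds.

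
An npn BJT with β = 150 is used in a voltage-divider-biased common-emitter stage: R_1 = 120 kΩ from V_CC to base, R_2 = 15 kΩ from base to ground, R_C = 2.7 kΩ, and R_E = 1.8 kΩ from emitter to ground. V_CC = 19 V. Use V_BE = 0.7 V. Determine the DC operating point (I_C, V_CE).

Thevenize the base divider: V_Th = V_CC·R_2/(R_1+R_2) = 19×15/135 = 2.11 V, R_Th = R_1‖R_2 = 13.3 kΩ.
Base-emitter loop: V_Th = I_B·R_Th + V_BE + (β+1)I_B·R_E, so I_B = (2.11 − 0.7) / (13.3 + 151×1.8) = 0.00495 mA.
I_C = β·I_B = 150×0.00495 = 0.742 mA, and I_E = (β+1)I_B = 0.747 mA.
V_CE = V_CC − I_C·R_C − I_E·R_E = 19 − 0.742×2.7 − 0.747×1.8 = 15.7 V.
V_CE = 15.7 V > 0.2 V confirms active-region operation.

I_C ≈ 0.74 mA, V_CE ≈ 16 V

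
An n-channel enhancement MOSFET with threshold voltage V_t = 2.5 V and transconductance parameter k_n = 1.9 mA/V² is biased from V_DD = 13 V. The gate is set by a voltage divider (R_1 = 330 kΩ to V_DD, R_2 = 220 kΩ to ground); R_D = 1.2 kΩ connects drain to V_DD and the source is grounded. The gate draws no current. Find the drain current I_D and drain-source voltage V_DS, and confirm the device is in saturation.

I_D ≈ 6.9 mA, V_DS ≈ 4.7 V

V_G = V_DD·R_2/(R_1+R_2) = 13×220/550 = 5.2 V. With the source grounded, V_GS = V_G = 5.2 V.
Assume saturation: I_D = (k_n/2)(V_GS − V_t)² = (1.9/2)×(5.2 − 2.5)² = 0.95×2.7² = 6.93 mA.
V_DS = V_DD − I_D·R_D = 13 − 6.93×1.2 = 4.69 V.
Saturation requires V_DS ≥ V_GS − V_t = 2.7 V; 4.69 ≥ 2.7 ✓.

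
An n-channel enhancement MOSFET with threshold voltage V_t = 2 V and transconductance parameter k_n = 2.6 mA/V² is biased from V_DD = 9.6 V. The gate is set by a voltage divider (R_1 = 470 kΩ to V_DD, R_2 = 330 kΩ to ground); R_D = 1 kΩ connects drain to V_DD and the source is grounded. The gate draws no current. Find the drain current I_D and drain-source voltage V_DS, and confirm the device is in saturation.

I_D ≈ 5 mA, V_DS ≈ 4.6 V

V_G = V_DD·R_2/(R_1+R_2) = 9.6×330/800 = 3.96 V. With the source grounded, V_GS = V_G = 3.96 V.
Assume saturation: I_D = (k_n/2)(V_GS − V_t)² = (2.6/2)×(3.96 − 2)² = 1.3×1.96² = 4.99 mA.
V_DS = V_DD − I_D·R_D = 9.6 − 4.99×1 = 4.61 V.
Saturation requires V_DS ≥ V_GS − V_t = 1.96 V; 4.61 ≥ 1.96 ✓.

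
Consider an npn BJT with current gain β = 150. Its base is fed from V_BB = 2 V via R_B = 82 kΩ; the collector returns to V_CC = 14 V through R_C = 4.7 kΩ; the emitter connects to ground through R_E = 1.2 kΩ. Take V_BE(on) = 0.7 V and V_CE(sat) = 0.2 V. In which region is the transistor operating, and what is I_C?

Assume active. Base-emitter loop: I_B = (V_BB − V_BE)/(R_B + (β+1)R_E) = (2 − 0.7)/(82 + 151×1.2) = 0.00494 mA.
I_C = β·I_B = 150×0.00494 = 0.741 mA.
V_CE = V_CC − I_C·R_C − I_E·R_E = 14 − 0.741×4.7 − 0.746×1.2 = 9.62 V > V_CE(sat), so the active-region assumption holds.

active; I_C ≈ 0.74 mA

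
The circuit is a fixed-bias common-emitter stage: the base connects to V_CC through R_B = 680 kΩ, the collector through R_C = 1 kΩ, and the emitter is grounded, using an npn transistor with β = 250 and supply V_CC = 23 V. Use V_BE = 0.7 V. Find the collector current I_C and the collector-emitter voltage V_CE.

I_C ≈ 8.2 mA, V_CE ≈ 15 V

Base loop: V_CC = I_B·R_B + V_BE, so I_B = (23 − 0.7)/680 kΩ = 0.0328 mA.
In the active region I_C = β·I_B = 250 × 0.0328 = 8.2 mA.
Collector loop: V_CE = V_CC − I_C·R_C = 23 − 8.2×1 = 14.8 V.
Since V_CE = 14.8 V > V_CE(sat) ≈ 0.2 V, the transistor is in the active region as assumed.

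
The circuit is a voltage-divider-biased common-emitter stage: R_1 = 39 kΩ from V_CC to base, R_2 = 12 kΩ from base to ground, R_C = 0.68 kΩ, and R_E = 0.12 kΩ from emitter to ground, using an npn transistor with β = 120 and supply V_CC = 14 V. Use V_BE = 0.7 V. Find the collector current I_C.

I_C ≈ 13 mA

Thevenize the base divider: V_Th = V_CC·R_2/(R_1+R_2) = 14×12/51 = 3.29 V, R_Th = R_1‖R_2 = 9.18 kΩ.
Base-emitter loop: V_Th = I_B·R_Th + V_BE + (β+1)I_B·R_E, so I_B = (3.29 − 0.7) / (9.18 + 121×0.12) = 0.109 mA.
I_C = β·I_B = 120×0.109 = 13.1 mA, and I_E = (β+1)I_B = 13.2 mA.
V_CE = V_CC − I_C·R_C − I_E·R_E = 14 − 13.1×0.68 − 13.2×0.12 = 3.48 V.
V_CE = 3.48 V > 0.2 V confirms active-region operation.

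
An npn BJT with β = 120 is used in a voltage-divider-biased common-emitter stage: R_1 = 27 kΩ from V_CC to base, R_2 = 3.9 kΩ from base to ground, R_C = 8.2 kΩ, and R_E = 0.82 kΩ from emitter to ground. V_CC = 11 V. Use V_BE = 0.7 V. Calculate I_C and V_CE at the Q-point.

I_C ≈ 0.8 mA, V_CE ≈ 3.7 V

Thevenize the base divider: V_Th = V_CC·R_2/(R_1+R_2) = 11×3.9/30.9 = 1.39 V, R_Th = R_1‖R_2 = 3.41 kΩ.
Base-emitter loop: V_Th = I_B·R_Th + V_BE + (β+1)I_B·R_E, so I_B = (1.39 − 0.7) / (3.41 + 121×0.82) = 0.00671 mA.
I_C = β·I_B = 120×0.00671 = 0.805 mA, and I_E = (β+1)I_B = 0.812 mA.
V_CE = V_CC − I_C·R_C − I_E·R_E = 11 − 0.805×8.2 − 0.812×0.82 = 3.73 V.
V_CE = 3.73 V > 0.2 V confirms active-region operation.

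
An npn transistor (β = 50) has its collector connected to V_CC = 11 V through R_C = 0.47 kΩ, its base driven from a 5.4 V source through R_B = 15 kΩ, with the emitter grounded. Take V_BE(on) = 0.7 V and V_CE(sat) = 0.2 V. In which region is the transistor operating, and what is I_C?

active; I_C ≈ 16 mA

Assume active. Base-emitter loop: I_B = (V_BB − V_BE)/R_B = (5.4 − 0.7)/15 = 0.313 mA.
I_C = β·I_B = 50×0.313 = 15.7 mA.
V_CE = V_CC − I_C·R_C = 11 − 15.7×0.47 = 3.64 V > V_CE(sat), so the active-region assumption holds.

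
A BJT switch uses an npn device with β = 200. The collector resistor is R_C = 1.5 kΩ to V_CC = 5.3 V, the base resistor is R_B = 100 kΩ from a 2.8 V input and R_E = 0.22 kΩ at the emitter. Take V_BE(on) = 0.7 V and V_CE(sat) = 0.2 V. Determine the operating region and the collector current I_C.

active; I_C ≈ 2.9 mA

Assume active. Base-emitter loop: I_B = (V_BB − V_BE)/(R_B + (β+1)R_E) = (2.8 − 0.7)/(100 + 201×0.22) = 0.0146 mA.
I_C = β·I_B = 200×0.0146 = 2.91 mA.
V_CE = V_CC − I_C·R_C − I_E·R_E = 5.3 − 2.91×1.5 − 2.93×0.22 = 0.288 V > V_CE(sat), so the active-region assumption holds.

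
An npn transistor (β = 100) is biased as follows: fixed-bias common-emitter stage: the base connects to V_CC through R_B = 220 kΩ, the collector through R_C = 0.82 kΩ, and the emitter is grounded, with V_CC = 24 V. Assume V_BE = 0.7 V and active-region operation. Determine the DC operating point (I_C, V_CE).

I_C ≈ 11 mA, V_CE ≈ 15 V

Base loop: V_CC = I_B·R_B + V_BE, so I_B = (24 − 0.7)/220 kΩ = 0.106 mA.
In the active region I_C = β·I_B = 100 × 0.106 = 10.6 mA.
Collector loop: V_CE = V_CC − I_C·R_C = 24 − 10.6×0.82 = 15.3 V.
Since V_CE = 15.3 V > V_CE(sat) ≈ 0.2 V, the transistor is in the active region as assumed.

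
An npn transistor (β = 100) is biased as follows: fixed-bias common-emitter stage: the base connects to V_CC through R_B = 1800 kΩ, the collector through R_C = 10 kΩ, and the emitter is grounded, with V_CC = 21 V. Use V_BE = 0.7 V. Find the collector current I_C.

I_C ≈ 1.1 mA

Base loop: V_CC = I_B·R_B + V_BE, so I_B = (21 − 0.7)/1800 kΩ = 0.0113 mA.
In the active region I_C = β·I_B = 100 × 0.0113 = 1.13 mA.
Collector loop: V_CE = V_CC − I_C·R_C = 21 − 1.13×10 = 9.72 V.
Since V_CE = 9.72 V > V_CE(sat) ≈ 0.2 V, the transistor is in the active region as assumed.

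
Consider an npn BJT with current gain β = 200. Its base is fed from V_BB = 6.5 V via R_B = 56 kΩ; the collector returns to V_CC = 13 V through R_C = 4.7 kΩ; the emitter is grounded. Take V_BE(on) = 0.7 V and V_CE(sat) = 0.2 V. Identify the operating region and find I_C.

saturation; I_C ≈ 2.7 mA

Assume active: I_B = (6.5 − 0.7)/56 = 0.104 mA, giving I_C = β·I_B = 20.7 mA.
But then V_CE = 13 − 20.7×4.7 = -84.4 V < V_CE(sat) = 0.2 V — impossible in the active region.
So the transistor is saturated. With V_CE = 0.2 V, I_C = (V_CC − 0.2)/R_C = 12.8/4.7 = 2.72 mA.
Check: β·I_B = 20.7 mA > I_C = 2.72 mA, confirming saturation.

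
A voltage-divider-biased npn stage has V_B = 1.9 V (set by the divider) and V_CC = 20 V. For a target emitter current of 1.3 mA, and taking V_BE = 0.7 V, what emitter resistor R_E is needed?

R_E ≈ 0.92 kΩ

V_E = V_B − V_BE = 1.9 − 0.7 = 1.2 V.
R_E = V_E / I_E = 1.2 / 1.3 = 0.923 kΩ.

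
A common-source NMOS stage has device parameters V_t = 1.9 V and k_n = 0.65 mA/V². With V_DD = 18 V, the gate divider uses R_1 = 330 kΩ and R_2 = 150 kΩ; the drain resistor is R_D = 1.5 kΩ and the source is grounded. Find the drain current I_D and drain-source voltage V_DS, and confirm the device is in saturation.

I_D ≈ 4.5 mA, V_DS ≈ 11 V

V_G = V_DD·R_2/(R_1+R_2) = 18×150/480 = 5.62 V. With the source grounded, V_GS = V_G = 5.62 V.
Assume saturation: I_D = (k_n/2)(V_GS − V_t)² = (0.65/2)×(5.62 − 1.9)² = 0.325×3.73² = 4.51 mA.
V_DS = V_DD − I_D·R_D = 18 − 4.51×1.5 = 11.2 V.
Saturation requires V_DS ≥ V_GS − V_t = 3.73 V; 11.2 ≥ 3.73 ✓.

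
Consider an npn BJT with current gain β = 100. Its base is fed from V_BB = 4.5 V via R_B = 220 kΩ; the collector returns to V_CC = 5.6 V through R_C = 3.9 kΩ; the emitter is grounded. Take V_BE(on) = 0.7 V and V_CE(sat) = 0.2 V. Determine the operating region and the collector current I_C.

saturation; I_C ≈ 1.4 mA

Assume active: I_B = (4.5 − 0.7)/220 = 0.0173 mA, giving I_C = β·I_B = 1.73 mA.
But then V_CE = 5.6 − 1.73×3.9 = -1.14 V < V_CE(sat) = 0.2 V — impossible in the active region.
So the transistor is saturated. With V_CE = 0.2 V, I_C = (V_CC − 0.2)/R_C = 5.4/3.9 = 1.38 mA.
Check: β·I_B = 1.73 mA > I_C = 1.38 mA, confirming saturation.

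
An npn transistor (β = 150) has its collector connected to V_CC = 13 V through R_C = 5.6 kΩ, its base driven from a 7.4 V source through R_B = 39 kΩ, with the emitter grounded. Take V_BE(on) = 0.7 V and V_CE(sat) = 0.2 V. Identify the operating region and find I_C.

Assume active: I_B = (7.4 − 0.7)/39 = 0.172 mA, giving I_C = β·I_B = 25.8 mA.
But then V_CE = 13 − 25.8×5.6 = -131 V < V_CE(sat) = 0.2 V — impossible in the active region.
So the transistor is saturated. With V_CE = 0.2 V, I_C = (V_CC − 0.2)/R_C = 12.8/5.6 = 2.29 mA.
Check: β·I_B = 25.8 mA > I_C = 2.29 mA, confirming saturation.

saturation; I_C ≈ 2.3 mA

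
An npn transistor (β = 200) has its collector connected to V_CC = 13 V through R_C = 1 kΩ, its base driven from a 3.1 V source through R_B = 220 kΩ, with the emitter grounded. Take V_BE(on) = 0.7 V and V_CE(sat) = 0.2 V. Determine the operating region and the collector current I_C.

active; I_C ≈ 2.2 mA

Assume active. Base-emitter loop: I_B = (V_BB − V_BE)/R_B = (3.1 − 0.7)/220 = 0.0109 mA.
I_C = β·I_B = 200×0.0109 = 2.18 mA.
V_CE = V_CC − I_C·R_C = 13 − 2.18×1 = 10.8 V > V_CE(sat), so the active-region assumption holds.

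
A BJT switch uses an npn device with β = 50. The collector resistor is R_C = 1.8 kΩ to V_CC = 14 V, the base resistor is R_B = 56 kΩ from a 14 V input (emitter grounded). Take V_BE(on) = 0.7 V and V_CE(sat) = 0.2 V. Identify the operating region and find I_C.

saturation; I_C ≈ 7.7 mA

Assume active: I_B = (14 − 0.7)/56 = 0.238 mA, giving I_C = β·I_B = 11.9 mA.
But then V_CE = 14 − 11.9×1.8 = -7.38 V < V_CE(sat) = 0.2 V — impossible in the active region.
So the transistor is saturated. With V_CE = 0.2 V, I_C = (V_CC − 0.2)/R_C = 13.8/1.8 = 7.67 mA.
Check: β·I_B = 11.9 mA > I_C = 7.67 mA, confirming saturation.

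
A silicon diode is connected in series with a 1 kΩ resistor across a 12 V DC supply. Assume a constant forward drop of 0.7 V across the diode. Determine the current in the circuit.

KVL around the loop: 12 = V_D + I·R = 0.7 + I × 1 kΩ.
So I = (12 − 0.7) / 1 kΩ = 11.3 / 1 = 11.3 mA.

I ≈ 11 mA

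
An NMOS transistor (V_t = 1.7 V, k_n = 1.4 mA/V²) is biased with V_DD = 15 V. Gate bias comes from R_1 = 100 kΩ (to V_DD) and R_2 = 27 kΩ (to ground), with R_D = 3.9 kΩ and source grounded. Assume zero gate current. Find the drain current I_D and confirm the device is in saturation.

V_G = V_DD·R_2/(R_1+R_2) = 15×27/127 = 3.19 V. With the source grounded, V_GS = V_G = 3.19 V.
Assume saturation: I_D = (k_n/2)(V_GS − V_t)² = (1.4/2)×(3.19 − 1.7)² = 0.7×1.49² = 1.55 mA.
V_DS = V_DD − I_D·R_D = 15 − 1.55×3.9 = 8.95 V.
Saturation requires V_DS ≥ V_GS − V_t = 1.49 V; 8.95 ≥ 1.49 ✓.

I_D ≈ 1.6 mA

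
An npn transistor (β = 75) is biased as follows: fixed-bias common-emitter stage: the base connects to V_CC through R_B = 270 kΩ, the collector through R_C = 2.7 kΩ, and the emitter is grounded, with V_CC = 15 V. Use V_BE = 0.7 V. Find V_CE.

V_CE ≈ 4.3 V

Base loop: V_CC = I_B·R_B + V_BE, so I_B = (15 − 0.7)/270 kΩ = 0.053 mA.
In the active region I_C = β·I_B = 75 × 0.053 = 3.97 mA.
Collector loop: V_CE = V_CC − I_C·R_C = 15 − 3.97×2.7 = 4.27 V.
Since V_CE = 4.27 V > V_CE(sat) ≈ 0.2 V, the transistor is in the active region as assumed.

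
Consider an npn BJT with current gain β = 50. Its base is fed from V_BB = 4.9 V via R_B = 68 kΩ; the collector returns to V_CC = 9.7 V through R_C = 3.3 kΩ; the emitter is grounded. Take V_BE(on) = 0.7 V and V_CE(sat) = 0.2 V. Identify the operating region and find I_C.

saturation; I_C ≈ 2.9 mA

Assume active: I_B = (4.9 − 0.7)/68 = 0.0618 mA, giving I_C = β·I_B = 3.09 mA.
But then V_CE = 9.7 − 3.09×3.3 = -0.491 V < V_CE(sat) = 0.2 V — impossible in the active region.
So the transistor is saturated. With V_CE = 0.2 V, I_C = (V_CC − 0.2)/R_C = 9.5/3.3 = 2.88 mA.
Check: β·I_B = 3.09 mA > I_C = 2.88 mA, confirming saturation.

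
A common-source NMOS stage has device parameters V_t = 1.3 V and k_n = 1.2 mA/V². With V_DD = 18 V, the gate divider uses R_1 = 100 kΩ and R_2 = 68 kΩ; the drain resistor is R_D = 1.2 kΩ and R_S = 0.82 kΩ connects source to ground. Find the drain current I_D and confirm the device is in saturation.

V_G = V_DD·R_2/(R_1+R_2) = 18×68/168 = 7.29 V.
Assume saturation: I_D = (k_n/2)(V_GS − V_t)² with V_GS = V_G − I_D·R_S = 7.29 − 0.82·I_D.
Substituting gives 0.403·I_D² − 6.89·I_D + 21.5 = 0, with roots I_D = 4.11 or 13 mA.
The root I_D = 13 mA gives V_GS = -3.35 V ≤ V_t, so take I_D = 4.11 mA.
Then V_GS = 3.92 V and V_DS = V_DD − I_D(R_D+R_S) = 18 − 4.11×2.02 = 9.7 V.
Saturation requires V_DS ≥ V_GS − V_t = 2.62 V; 9.7 ≥ 2.62 ✓.

I_D ≈ 4.1 mA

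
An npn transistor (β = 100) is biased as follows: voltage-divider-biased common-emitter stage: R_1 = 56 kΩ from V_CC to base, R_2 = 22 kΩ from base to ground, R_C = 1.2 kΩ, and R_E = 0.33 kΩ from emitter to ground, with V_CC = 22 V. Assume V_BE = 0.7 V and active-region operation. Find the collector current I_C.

I_C ≈ 11 mA

Thevenize the base divider: V_Th = V_CC·R_2/(R_1+R_2) = 22×22/78 = 6.21 V, R_Th = R_1‖R_2 = 15.8 kΩ.
Base-emitter loop: V_Th = I_B·R_Th + V_BE + (β+1)I_B·R_E, so I_B = (6.21 − 0.7) / (15.8 + 101×0.33) = 0.112 mA.
I_C = β·I_B = 100×0.112 = 11.2 mA, and I_E = (β+1)I_B = 11.3 mA.
V_CE = V_CC − I_C·R_C − I_E·R_E = 22 − 11.2×1.2 − 11.3×0.33 = 4.82 V.
V_CE = 4.82 V > 0.2 V confirms active-region operation.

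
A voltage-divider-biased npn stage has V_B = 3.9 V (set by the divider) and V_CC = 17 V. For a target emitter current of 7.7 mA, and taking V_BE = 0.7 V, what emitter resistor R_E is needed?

R_E ≈ 0.42 kΩ

V_E = V_B − V_BE = 3.9 − 0.7 = 3.2 V.
R_E = V_E / I_E = 3.2 / 7.7 = 0.416 kΩ.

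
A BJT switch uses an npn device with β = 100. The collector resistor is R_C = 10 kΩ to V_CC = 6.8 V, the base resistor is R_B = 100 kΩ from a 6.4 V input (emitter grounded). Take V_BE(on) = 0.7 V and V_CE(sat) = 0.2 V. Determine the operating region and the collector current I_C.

saturation; I_C ≈ 0.66 mA

Assume active: I_B = (6.4 − 0.7)/100 = 0.057 mA, giving I_C = β·I_B = 5.7 mA.
But then V_CE = 6.8 − 5.7×10 = -50.2 V < V_CE(sat) = 0.2 V — impossible in the active region.
So the transistor is saturated. With V_CE = 0.2 V, I_C = (V_CC − 0.2)/R_C = 6.6/10 = 0.66 mA.
Check: β·I_B = 5.7 mA > I_C = 0.66 mA, confirming saturation.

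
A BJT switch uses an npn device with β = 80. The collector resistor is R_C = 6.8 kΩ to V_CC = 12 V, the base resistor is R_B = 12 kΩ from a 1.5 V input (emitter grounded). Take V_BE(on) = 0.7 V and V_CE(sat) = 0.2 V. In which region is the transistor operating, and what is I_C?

saturation; I_C ≈ 1.7 mA

Assume active: I_B = (1.5 − 0.7)/12 = 0.0667 mA, giving I_C = β·I_B = 5.33 mA.
But then V_CE = 12 − 5.33×6.8 = -24.3 V < V_CE(sat) = 0.2 V — impossible in the active region.
So the transistor is saturated. With V_CE = 0.2 V, I_C = (V_CC − 0.2)/R_C = 11.8/6.8 = 1.74 mA.
Check: β·I_B = 5.33 mA > I_C = 1.74 mA, confirming saturation.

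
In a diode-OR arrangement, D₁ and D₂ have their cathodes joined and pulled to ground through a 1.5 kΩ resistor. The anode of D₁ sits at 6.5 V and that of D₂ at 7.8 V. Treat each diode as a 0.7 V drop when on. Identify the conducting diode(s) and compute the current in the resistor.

Only D₂ conducts; I_R ≈ 4.7 mA

Assume both conduct. Then node N would need to be at both 6.5−0.7 = 5.8 V and 7.8−0.7 = 7.1 V, which is impossible.
Assume only D₂ conducts: V_N = 7.8 − 0.7 = 7.1 V, so I_R = 7.1/1.5 = 4.73 mA.
Check D₁: its anode-to-cathode voltage is 6.5 − 7.1 = -0.6 V < 0.7 V, so it is off. The assumption is consistent.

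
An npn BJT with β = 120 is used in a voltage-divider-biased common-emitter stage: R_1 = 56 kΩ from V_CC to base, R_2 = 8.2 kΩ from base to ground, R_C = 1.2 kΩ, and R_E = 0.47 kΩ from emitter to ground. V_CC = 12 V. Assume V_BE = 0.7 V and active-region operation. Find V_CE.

Thevenize the base divider: V_Th = V_CC·R_2/(R_1+R_2) = 12×8.2/64.2 = 1.53 V, R_Th = R_1‖R_2 = 7.15 kΩ.
Base-emitter loop: V_Th = I_B·R_Th + V_BE + (β+1)I_B·R_E, so I_B = (1.53 − 0.7) / (7.15 + 121×0.47) = 0.013 mA.
I_C = β·I_B = 120×0.013 = 1.56 mA, and I_E = (β+1)I_B = 1.57 mA.
V_CE = V_CC − I_C·R_C − I_E·R_E = 12 − 1.56×1.2 − 1.57×0.47 = 9.39 V.
V_CE = 9.39 V > 0.2 V confirms active-region operation.

V_CE ≈ 9.4 V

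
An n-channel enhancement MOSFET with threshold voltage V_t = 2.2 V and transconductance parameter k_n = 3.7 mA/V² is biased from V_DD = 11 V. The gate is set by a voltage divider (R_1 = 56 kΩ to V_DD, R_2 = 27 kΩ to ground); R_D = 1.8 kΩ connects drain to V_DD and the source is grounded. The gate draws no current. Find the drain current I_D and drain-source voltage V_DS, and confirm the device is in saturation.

I_D ≈ 3.5 mA, V_DS ≈ 4.7 V

V_G = V_DD·R_2/(R_1+R_2) = 11×27/83 = 3.58 V. With the source grounded, V_GS = V_G = 3.58 V.
Assume saturation: I_D = (k_n/2)(V_GS − V_t)² = (3.7/2)×(3.58 − 2.2)² = 1.85×1.38² = 3.51 mA.
V_DS = V_DD − I_D·R_D = 11 − 3.51×1.8 = 4.67 V.
Saturation requires V_DS ≥ V_GS − V_t = 1.38 V; 4.67 ≥ 1.38 ✓.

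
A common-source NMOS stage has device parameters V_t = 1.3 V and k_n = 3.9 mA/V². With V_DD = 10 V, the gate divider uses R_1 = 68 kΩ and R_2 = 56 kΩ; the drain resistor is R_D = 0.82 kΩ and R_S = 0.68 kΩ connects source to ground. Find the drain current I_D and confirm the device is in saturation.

V_G = V_DD·R_2/(R_1+R_2) = 10×56/124 = 4.52 V.
Assume saturation: I_D = (k_n/2)(V_GS − V_t)² with V_GS = V_G − I_D·R_S = 4.52 − 0.68·I_D.
Substituting gives 0.902·I_D² − 9.53·I_D + 20.2 = 0, with roots I_D = 2.93 or 7.64 mA.
The root I_D = 7.64 mA gives V_GS = -0.679 V ≤ V_t, so take I_D = 2.93 mA.
Then V_GS = 2.53 V and V_DS = V_DD − I_D(R_D+R_S) = 10 − 2.93×1.5 = 5.61 V.
Saturation requires V_DS ≥ V_GS − V_t = 1.23 V; 5.61 ≥ 1.23 ✓.

I_D ≈ 2.9 mA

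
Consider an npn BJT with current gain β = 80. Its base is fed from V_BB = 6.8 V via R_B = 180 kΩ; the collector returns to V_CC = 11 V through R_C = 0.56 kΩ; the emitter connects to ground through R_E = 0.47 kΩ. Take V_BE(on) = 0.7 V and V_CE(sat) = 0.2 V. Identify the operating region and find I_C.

Assume active. Base-emitter loop: I_B = (V_BB − V_BE)/(R_B + (β+1)R_E) = (6.8 − 0.7)/(180 + 81×0.47) = 0.028 mA.
I_C = β·I_B = 80×0.028 = 2.24 mA.
V_CE = V_CC − I_C·R_C − I_E·R_E = 11 − 2.24×0.56 − 2.27×0.47 = 8.68 V > V_CE(sat), so the active-region assumption holds.

active; I_C ≈ 2.2 mA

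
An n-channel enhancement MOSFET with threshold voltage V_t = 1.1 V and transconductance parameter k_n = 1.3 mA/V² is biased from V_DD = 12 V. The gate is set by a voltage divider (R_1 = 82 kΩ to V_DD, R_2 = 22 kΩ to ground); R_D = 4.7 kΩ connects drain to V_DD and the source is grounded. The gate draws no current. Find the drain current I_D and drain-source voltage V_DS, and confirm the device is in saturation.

I_D ≈ 1.3 mA, V_DS ≈ 5.7 V

V_G = V_DD·R_2/(R_1+R_2) = 12×22/104 = 2.54 V. With the source grounded, V_GS = V_G = 2.54 V.
Assume saturation: I_D = (k_n/2)(V_GS − V_t)² = (1.3/2)×(2.54 − 1.1)² = 0.65×1.44² = 1.34 mA.
V_DS = V_DD − I_D·R_D = 12 − 1.34×4.7 = 5.68 V.
Saturation requires V_DS ≥ V_GS − V_t = 1.44 V; 5.68 ≥ 1.44 ✓.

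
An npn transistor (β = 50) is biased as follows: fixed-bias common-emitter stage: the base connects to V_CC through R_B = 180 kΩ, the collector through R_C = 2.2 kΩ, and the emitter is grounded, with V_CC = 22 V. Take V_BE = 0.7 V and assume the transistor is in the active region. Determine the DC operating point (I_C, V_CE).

Base loop: V_CC = I_B·R_B + V_BE, so I_B = (22 − 0.7)/180 kΩ = 0.118 mA.
In the active region I_C = β·I_B = 50 × 0.118 = 5.92 mA.
Collector loop: V_CE = V_CC − I_C·R_C = 22 − 5.92×2.2 = 8.98 V.
Since V_CE = 8.98 V > V_CE(sat) ≈ 0.2 V, the transistor is in the active region as assumed.

I_C ≈ 5.9 mA, V_CE ≈ 9 V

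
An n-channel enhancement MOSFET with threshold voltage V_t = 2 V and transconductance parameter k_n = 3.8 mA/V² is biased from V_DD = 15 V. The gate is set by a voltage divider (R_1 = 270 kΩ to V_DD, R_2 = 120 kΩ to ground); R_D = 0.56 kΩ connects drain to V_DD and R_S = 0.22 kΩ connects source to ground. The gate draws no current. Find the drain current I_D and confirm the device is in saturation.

V_G = V_DD·R_2/(R_1+R_2) = 15×120/390 = 4.62 V.
Assume saturation: I_D = (k_n/2)(V_GS − V_t)² with V_GS = V_G − I_D·R_S = 4.62 − 0.22·I_D.
Substituting gives 0.092·I_D² − 3.19·I_D + 13 = 0, with roots I_D = 4.72 or 29.9 mA.
The root I_D = 29.9 mA gives V_GS = -1.97 V ≤ V_t, so take I_D = 4.72 mA.
Then V_GS = 3.58 V and V_DS = V_DD − I_D(R_D+R_S) = 15 − 4.72×0.78 = 11.3 V.
Saturation requires V_DS ≥ V_GS − V_t = 1.58 V; 11.3 ≥ 1.58 ✓.

I_D ≈ 4.7 mA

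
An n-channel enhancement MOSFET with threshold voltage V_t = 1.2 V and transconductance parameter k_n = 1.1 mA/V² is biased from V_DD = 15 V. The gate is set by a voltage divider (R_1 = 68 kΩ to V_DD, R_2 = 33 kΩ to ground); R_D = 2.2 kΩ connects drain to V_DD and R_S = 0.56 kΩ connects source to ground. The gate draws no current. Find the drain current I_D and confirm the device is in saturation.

I_D ≈ 2.7 mA

V_G = V_DD·R_2/(R_1+R_2) = 15×33/101 = 4.9 V.
Assume saturation: I_D = (k_n/2)(V_GS − V_t)² with V_GS = V_G − I_D·R_S = 4.9 − 0.56·I_D.
Substituting gives 0.172·I_D² − 3.28·I_D + 7.53 = 0, with roots I_D = 2.67 or 16.3 mA.
The root I_D = 16.3 mA gives V_GS = -4.25 V ≤ V_t, so take I_D = 2.67 mA.
Then V_GS = 3.4 V and V_DS = V_DD − I_D(R_D+R_S) = 15 − 2.67×2.76 = 7.62 V.
Saturation requires V_DS ≥ V_GS − V_t = 2.2 V; 7.62 ≥ 2.2 ✓.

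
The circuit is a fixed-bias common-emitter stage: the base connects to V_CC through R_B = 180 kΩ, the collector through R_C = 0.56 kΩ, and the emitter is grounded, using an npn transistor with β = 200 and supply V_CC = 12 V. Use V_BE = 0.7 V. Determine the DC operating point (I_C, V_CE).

I_C ≈ 13 mA, V_CE ≈ 5 V

Base loop: V_CC = I_B·R_B + V_BE, so I_B = (12 − 0.7)/180 kΩ = 0.0628 mA.
In the active region I_C = β·I_B = 200 × 0.0628 = 12.6 mA.
Collector loop: V_CE = V_CC − I_C·R_C = 12 − 12.6×0.56 = 4.97 V.
Since V_CE = 4.97 V > V_CE(sat) ≈ 0.2 V, the transistor is in the active region as assumed.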